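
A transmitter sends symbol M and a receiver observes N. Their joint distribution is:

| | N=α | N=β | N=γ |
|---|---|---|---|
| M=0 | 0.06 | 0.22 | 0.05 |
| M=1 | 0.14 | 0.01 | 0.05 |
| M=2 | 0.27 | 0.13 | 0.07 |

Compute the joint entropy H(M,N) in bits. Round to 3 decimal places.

H(M,N) = −Σ p(x,y)·log₂ p(x,y) over all 9 cells.
  cell (0,α): −0.06·log₂0.06 = 0.2435
  cell (0,β): −0.22·log₂0.22 = 0.4806
  cell (0,γ): −0.05·log₂0.05 = 0.2161
  cell (1,α): −0.14·log₂0.14 = 0.3971
  cell (1,β): −0.01·log₂0.01 = 0.0664
  cell (1,γ): −0.05·log₂0.05 = 0.2161
  cell (2,α): −0.27·log₂0.27 = 0.5100
  cell (2,β): −0.13·log₂0.13 = 0.3826
  cell (2,γ): −0.07·log₂0.07 = 0.2686
Sum = 2.781 bits.

2.781 bits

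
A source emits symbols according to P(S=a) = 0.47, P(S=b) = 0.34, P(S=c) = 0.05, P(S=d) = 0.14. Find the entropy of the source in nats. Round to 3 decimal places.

H(S) = −Σ p·ln p.
  −(0.47)·ln(0.47) = 0.3549
  −(0.34)·ln(0.34) = 0.3668
  −(0.05)·ln(0.05) = 0.1498
  −(0.14)·ln(0.14) = 0.2753
Sum: 0.3549 + 0.3668 + 0.1498 + 0.2753 = 1.147 nats.

1.147 nats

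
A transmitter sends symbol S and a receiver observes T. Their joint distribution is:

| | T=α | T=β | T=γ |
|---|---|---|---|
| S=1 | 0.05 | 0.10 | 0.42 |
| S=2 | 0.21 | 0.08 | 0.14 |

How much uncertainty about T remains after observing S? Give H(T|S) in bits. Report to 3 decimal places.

Marginals: p(S) = (0.5700, 0.4300), p(T) = (0.2600, 0.1800, 0.5600).
H(T|S) = Σ p(S) · H(T|S=·).
  S=1: p=0.5700, H(T|S=1) = 1.0731
  S=2: p=0.4300, H(T|S=2) = 1.4834
Weighted sum = 1.250 bits.

1.250 bits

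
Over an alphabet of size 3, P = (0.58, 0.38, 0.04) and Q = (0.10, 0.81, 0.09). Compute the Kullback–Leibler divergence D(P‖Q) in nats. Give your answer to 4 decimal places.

D(P‖Q) = Σ p·ln(p/q).
  0.58·ln(0.58/0.10) = 1.01956
  0.38·ln(0.38/0.81) = -0.28761
  0.04·ln(0.04/0.09) = -0.03244
D(P‖Q) = 0.6995 nats.

0.6995 nats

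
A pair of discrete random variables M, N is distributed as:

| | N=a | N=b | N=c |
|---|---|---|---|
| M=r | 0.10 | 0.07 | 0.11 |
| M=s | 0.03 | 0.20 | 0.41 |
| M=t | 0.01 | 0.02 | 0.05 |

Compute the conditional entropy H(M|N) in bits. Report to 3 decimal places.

1.113 bits

Chain rule: H(M|N) = H(M,N) − H(N).
Marginals: p(M) = (0.2800, 0.6400, 0.0800), p(N) = (0.1400, 0.2900, 0.5700).
H(M,N) = 2.4900 bits; H(N) = 1.3773 bits.
H(M|N) = 2.4900 − 1.3773 = 1.113 bits.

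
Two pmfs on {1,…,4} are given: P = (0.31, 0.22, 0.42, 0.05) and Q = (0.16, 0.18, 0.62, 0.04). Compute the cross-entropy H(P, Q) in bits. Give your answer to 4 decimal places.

H(P,Q) = −Σ p·log₂ q.
  −0.31·log₂(0.16) = 0.81960
  −0.22·log₂(0.18) = 0.54426
  −0.42·log₂(0.62) = 0.28966
  −0.05·log₂(0.04) = 0.23219
H(P,Q) = 1.8857 bits.

1.8857 bits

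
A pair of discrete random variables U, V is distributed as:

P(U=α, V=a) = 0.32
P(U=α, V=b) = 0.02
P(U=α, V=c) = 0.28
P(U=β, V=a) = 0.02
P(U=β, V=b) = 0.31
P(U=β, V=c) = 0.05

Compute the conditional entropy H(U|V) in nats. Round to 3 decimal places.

Chain rule: H(U|V) = H(U,V) − H(V).
Marginals: p(U) = (0.6200, 0.3800), p(V) = (0.3400, 0.3300, 0.3300).
H(U,V) = 1.3904 nats; H(V) = 1.0985 nats.
H(U|V) = 1.3904 − 1.0985 = 0.292 nats.

0.292 nats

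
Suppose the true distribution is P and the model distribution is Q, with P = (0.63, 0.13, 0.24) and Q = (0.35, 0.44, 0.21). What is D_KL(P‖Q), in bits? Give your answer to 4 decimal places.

0.3518 bits

D(P‖Q) = Σ p·log₂(p/q).
  0.63·log₂(0.63/0.35) = 0.53424
  0.13·log₂(0.13/0.44) = -0.22867
  0.24·log₂(0.24/0.21) = 0.04623
D(P‖Q) = 0.3518 bits.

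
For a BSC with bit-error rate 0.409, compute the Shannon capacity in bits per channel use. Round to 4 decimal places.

0.0240 bits

Binary symmetric channel: C = 1 − h₂(ε) where h₂ is the binary entropy function.
h₂(0.409) = −0.409·log₂0.409 − 0.591·log₂0.591 = 0.9760.
C = 1 − 0.9760 = 0.0240 bits per channel use.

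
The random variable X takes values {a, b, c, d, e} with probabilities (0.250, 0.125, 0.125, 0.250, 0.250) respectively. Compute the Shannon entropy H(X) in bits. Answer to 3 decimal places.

H(X) = −Σ p·log₂ p.
  −(0.250)·log₂(0.250) = 0.5000
  −(0.125)·log₂(0.125) = 0.3750
  −(0.125)·log₂(0.125) = 0.3750
  −(0.250)·log₂(0.250) = 0.5000
  −(0.250)·log₂(0.250) = 0.5000
Sum: 0.5000 + 0.3750 + 0.3750 + 0.5000 + 0.5000 = 2.250 bits.

2.250 bits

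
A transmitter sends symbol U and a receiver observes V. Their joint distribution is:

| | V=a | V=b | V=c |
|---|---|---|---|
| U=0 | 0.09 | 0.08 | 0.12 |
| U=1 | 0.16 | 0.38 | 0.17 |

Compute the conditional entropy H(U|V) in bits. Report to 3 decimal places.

0.826 bits

Chain rule: H(U|V) = H(U,V) − H(V).
Marginals: p(U) = (0.2900, 0.7100), p(V) = (0.2500, 0.4600, 0.2900).
H(U,V) = 2.3593 bits; H(V) = 1.5332 bits.
H(U|V) = 2.3593 − 1.5332 = 0.826 bits.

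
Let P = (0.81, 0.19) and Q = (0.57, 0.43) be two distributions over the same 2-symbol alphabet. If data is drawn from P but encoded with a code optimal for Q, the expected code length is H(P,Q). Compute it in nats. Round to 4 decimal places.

H(P,Q) = −Σ p·ln q.
  −0.81·ln(0.57) = 0.45532
  −0.19·ln(0.43) = 0.16035
H(P,Q) = 0.6157 nats.

0.6157 nats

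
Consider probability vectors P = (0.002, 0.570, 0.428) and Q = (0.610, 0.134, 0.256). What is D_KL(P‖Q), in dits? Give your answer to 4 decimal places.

D(P‖Q) = Σ p·log₁₀(p/q).
  0.002·log₁₀(0.002/0.610) = -0.00497
  0.570·log₁₀(0.570/0.134) = 0.35840
  0.428·log₁₀(0.428/0.256) = 0.09553
D(P‖Q) = 0.4490 dits.

0.4490 dits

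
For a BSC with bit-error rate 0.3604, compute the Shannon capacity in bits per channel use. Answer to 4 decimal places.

Binary symmetric channel: C = 1 − h₂(ε) where h₂ is the binary entropy function.
h₂(0.3604) = −0.3604·log₂0.3604 − 0.6396·log₂0.6396 = 0.9430.
C = 1 − 0.9430 = 0.0570 bits per channel use.

0.0570 bits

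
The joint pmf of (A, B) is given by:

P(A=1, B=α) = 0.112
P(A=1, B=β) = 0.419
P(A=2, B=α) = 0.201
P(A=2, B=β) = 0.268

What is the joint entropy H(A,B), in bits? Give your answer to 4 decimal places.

H(A,B) = −Σ p(x,y)·log₂ p(x,y) over all 4 cells.
  cell (1,α): −0.112·log₂0.112 = 0.35374
  cell (1,β): −0.419·log₂0.419 = 0.52584
  cell (2,α): −0.201·log₂0.201 = 0.46526
  cell (2,β): −0.268·log₂0.268 = 0.50912
Sum = 1.8540 bits.

1.8540 bits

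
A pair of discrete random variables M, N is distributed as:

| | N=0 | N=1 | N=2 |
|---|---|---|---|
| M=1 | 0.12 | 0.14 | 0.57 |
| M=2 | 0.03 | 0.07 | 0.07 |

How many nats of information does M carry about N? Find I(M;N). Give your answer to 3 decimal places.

0.026 nats

Marginals: p(M) = (0.8300, 0.1700), p(N) = (0.1500, 0.2100, 0.6400).
I(M;N) = H(M) + H(N) − H(M,N).
H(M) = 0.4559, H(N) = 0.8979, H(M,N) = 1.3276.
I(M;N) = 0.4559 + 0.8979 − 1.3276 = 0.026 nats.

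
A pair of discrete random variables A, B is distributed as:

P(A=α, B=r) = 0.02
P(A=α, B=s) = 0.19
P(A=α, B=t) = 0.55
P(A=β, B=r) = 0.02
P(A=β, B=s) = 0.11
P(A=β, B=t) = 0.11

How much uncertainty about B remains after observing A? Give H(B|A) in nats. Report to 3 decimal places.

0.735 nats

Chain rule: H(B|A) = H(A,B) − H(A).
Marginals: p(A) = (0.7600, 0.2400), p(B) = (0.0400, 0.3000, 0.6600).
H(A,B) = 1.2864 nats; H(A) = 0.5511 nats.
H(B|A) = 1.2864 − 0.5511 = 0.735 nats.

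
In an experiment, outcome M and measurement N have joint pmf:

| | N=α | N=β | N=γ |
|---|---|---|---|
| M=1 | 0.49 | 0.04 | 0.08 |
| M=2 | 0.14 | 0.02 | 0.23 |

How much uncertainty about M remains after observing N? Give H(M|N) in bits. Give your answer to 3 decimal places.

Marginals: p(M) = (0.6100, 0.3900), p(N) = (0.6300, 0.0600, 0.3100).
H(M|N) = Σ p(N) · H(M|N=·).
  N=α: p=0.6300, H(M|N=α) = 0.7642
  N=β: p=0.0600, H(M|N=β) = 0.9183
  N=γ: p=0.3100, H(M|N=γ) = 0.8238
Weighted sum = 0.792 bits.

0.792 bits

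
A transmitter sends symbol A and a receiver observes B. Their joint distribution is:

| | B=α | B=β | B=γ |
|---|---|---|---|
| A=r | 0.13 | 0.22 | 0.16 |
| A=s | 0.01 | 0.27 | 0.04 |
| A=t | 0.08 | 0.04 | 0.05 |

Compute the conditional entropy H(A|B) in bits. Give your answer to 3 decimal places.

1.276 bits

Marginals: p(A) = (0.5100, 0.3200, 0.1700), p(B) = (0.2200, 0.5300, 0.2500).
H(A|B) = Σ p(B) · H(A|B=·).
  B=α: p=0.2200, H(A|B=α) = 1.1819
  B=β: p=0.5300, H(A|B=β) = 1.3036
  B=γ: p=0.2500, H(A|B=γ) = 1.2995
Weighted sum = 1.276 bits.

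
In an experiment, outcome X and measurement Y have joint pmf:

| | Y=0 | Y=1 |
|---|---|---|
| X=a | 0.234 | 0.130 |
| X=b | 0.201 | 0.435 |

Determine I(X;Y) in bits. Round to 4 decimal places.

0.0731 bits

Marginals: p(X) = (0.3640, 0.6360), p(Y) = (0.4350, 0.5650).
I(X;Y) = Σ p(x,y)·log₂[p(x,y)/(p(x)p(y))].
  (a,0): 0.234·log₂(1.4778) = 0.13185
  (a,1): 0.130·log₂(0.6321) = -0.08603
  (b,0): 0.201·log₂(0.7265) = -0.09264
  (b,1): 0.435·log₂(1.2106) = 0.11991
Sum = 0.0731 bits.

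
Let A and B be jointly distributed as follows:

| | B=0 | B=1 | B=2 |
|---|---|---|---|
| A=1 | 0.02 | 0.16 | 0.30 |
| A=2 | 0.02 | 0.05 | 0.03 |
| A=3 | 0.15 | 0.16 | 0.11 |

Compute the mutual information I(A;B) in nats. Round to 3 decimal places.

Marginals: p(A) = (0.4800, 0.1000, 0.4200), p(B) = (0.1900, 0.3700, 0.4400).
I(A;B) = Σ p(x,y)·ln[p(x,y)/(p(x)p(y))].
  (1,0): 0.02·ln(0.2193) = -0.0303
  (1,1): 0.16·ln(0.9009) = -0.0167
  (1,2): 0.30·ln(1.4205) = 0.1053
  (2,0): 0.02·ln(1.0526) = 0.0010
  (2,1): 0.05·ln(1.3514) = 0.0151
  (2,2): 0.03·ln(0.6818) = -0.0115
  (3,0): 0.15·ln(1.8797) = 0.0947
  (3,1): 0.16·ln(1.0296) = 0.0047
  (3,2): 0.11·ln(0.5952) = -0.0571
Sum = 0.105 nats.

0.105 nats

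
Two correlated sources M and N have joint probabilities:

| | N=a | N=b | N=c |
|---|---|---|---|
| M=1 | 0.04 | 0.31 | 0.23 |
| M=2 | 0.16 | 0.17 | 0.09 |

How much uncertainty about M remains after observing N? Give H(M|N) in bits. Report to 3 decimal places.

Chain rule: H(M|N) = H(M,N) − H(N).
Marginals: p(M) = (0.5800, 0.4200), p(N) = (0.2000, 0.4800, 0.3200).
H(M,N) = 2.3675 bits; H(N) = 1.4987 bits.
H(M|N) = 2.3675 − 1.4987 = 0.869 bits.

0.869 bits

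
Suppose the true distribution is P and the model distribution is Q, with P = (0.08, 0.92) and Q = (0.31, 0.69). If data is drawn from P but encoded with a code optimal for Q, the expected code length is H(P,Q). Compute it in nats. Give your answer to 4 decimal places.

H(P,Q) = −Σ p·ln q.
  −0.08·ln(0.31) = 0.09369
  −0.92·ln(0.69) = 0.34138
H(P,Q) = 0.4351 nats.

0.4351 nats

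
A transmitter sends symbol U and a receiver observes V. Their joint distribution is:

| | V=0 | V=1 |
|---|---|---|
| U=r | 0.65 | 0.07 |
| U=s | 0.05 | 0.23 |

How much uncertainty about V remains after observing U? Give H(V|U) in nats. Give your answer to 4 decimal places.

Marginals: p(U) = (0.7200, 0.2800), p(V) = (0.7000, 0.3000).
H(V|U) = Σ p(U) · H(V|U=·).
  U=r: p=0.7200, H(V|U=r) = 0.3189
  U=s: p=0.2800, H(V|U=s) = 0.4692
Weighted sum = 0.3610 nats.

0.3610 nats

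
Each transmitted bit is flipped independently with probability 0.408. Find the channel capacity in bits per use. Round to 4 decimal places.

0.0246 bits

Binary symmetric channel: C = 1 − h₂(ε) where h₂ is the binary entropy function.
h₂(0.408) = −0.408·log₂0.408 − 0.592·log₂0.592 = 0.9754.
C = 1 − 0.9754 = 0.0246 bits per channel use.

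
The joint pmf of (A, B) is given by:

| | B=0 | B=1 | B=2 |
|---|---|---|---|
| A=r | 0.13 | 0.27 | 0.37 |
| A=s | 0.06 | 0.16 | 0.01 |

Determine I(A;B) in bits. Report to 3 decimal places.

Marginals: p(A) = (0.7700, 0.2300), p(B) = (0.1900, 0.4300, 0.3800).
I(A;B) = H(A) + H(B) − H(A,B).
H(A) = 0.7780, H(B) = 1.5092, H(A,B) = 2.1564.
I(A;B) = 0.7780 + 1.5092 − 2.1564 = 0.131 bits.

0.131 bits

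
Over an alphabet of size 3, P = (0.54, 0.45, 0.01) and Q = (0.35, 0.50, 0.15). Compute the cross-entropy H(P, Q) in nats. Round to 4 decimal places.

H(P,Q) = −Σ p·ln q.
  −0.54·ln(0.35) = 0.56690
  −0.45·ln(0.50) = 0.31192
  −0.01·ln(0.15) = 0.01897
H(P,Q) = 0.8978 nats.

0.8978 nats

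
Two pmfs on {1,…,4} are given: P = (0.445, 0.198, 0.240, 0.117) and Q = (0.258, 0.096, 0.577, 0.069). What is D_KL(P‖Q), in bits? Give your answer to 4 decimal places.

0.3422 bits

D(P‖Q) = Σ p·log₂(p/q).
  0.445·log₂(0.445/0.258) = 0.34996
  0.198·log₂(0.198/0.096) = 0.20679
  0.240·log₂(0.240/0.577) = -0.30373
  0.117·log₂(0.117/0.069) = 0.08914
D(P‖Q) = 0.3422 bits.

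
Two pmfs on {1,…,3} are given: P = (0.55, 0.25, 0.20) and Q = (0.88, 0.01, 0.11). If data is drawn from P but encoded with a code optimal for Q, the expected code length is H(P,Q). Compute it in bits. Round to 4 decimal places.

2.3993 bits

H(P,Q) = −Σ p·log₂ q.
  −0.55·log₂(0.88) = 0.10143
  −0.25·log₂(0.01) = 1.66096
  −0.20·log₂(0.11) = 0.63688
H(P,Q) = 2.3993 bits.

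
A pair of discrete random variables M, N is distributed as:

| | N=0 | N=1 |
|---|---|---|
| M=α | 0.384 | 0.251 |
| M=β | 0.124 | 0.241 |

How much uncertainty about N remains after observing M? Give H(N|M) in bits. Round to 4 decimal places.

0.9522 bits

Chain rule: H(N|M) = H(M,N) − H(M).
Marginals: p(M) = (0.6350, 0.3650), p(N) = (0.5080, 0.4920).
H(M,N) = 1.8990 bits; H(M) = 0.9468 bits.
H(N|M) = 1.8990 − 0.9468 = 0.9522 bits.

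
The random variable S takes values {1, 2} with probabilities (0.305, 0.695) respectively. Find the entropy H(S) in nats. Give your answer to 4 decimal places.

0.6150 nats

H(S) = −Σ p·ln p.
  −(0.305)·ln(0.305) = 0.36217
  −(0.695)·ln(0.695) = 0.25287
Sum: 0.36217 + 0.25287 = 0.6150 nats.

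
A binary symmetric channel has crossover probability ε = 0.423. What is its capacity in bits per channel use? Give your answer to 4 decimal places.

Binary symmetric channel: C = 1 − h₂(ε) where h₂ is the binary entropy function.
h₂(0.423) = −0.423·log₂0.423 − 0.577·log₂0.577 = 0.9828.
C = 1 − 0.9828 = 0.0172 bits per channel use.

0.0172 bits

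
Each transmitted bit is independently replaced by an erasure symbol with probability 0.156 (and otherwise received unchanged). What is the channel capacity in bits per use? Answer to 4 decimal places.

Binary erasure channel: capacity C = 1 − ε.
C = 1 − 0.156 = 0.8440 bits per channel use.

0.8440 bits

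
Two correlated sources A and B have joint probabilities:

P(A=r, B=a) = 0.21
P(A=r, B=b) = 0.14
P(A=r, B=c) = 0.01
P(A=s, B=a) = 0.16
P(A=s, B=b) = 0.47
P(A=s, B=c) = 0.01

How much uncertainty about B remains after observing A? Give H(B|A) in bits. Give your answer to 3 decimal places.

0.995 bits

Chain rule: H(B|A) = H(A,B) − H(A).
Marginals: p(A) = (0.3600, 0.6400), p(B) = (0.3700, 0.6100, 0.0200).
H(A,B) = 1.9378 bits; H(A) = 0.9427 bits.
H(B|A) = 1.9378 − 0.9427 = 0.995 bits.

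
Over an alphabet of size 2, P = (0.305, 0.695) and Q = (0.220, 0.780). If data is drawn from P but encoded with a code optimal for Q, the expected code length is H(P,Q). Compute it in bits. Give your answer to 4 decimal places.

0.9154 bits

H(P,Q) = −Σ p·log₂ q.
  −0.305·log₂(0.220) = 0.66625
  −0.695·log₂(0.780) = 0.24913
H(P,Q) = 0.9154 bits.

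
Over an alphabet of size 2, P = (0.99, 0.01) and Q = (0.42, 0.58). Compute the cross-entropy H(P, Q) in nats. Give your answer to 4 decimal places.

0.8643 nats

H(P,Q) = −Σ p·ln q.
  −0.99·ln(0.42) = 0.85883
  −0.01·ln(0.58) = 0.00545
H(P,Q) = 0.8643 nats.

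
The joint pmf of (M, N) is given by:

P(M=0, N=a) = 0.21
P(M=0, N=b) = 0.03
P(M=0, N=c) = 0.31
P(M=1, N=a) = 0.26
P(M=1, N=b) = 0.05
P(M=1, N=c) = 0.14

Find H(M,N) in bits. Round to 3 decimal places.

2.267 bits

H(M,N) = −Σ p(x,y)·log₂ p(x,y) over all 6 cells.
  cell (0,a): −0.21·log₂0.21 = 0.4728
  cell (0,b): −0.03·log₂0.03 = 0.1518
  cell (0,c): −0.31·log₂0.31 = 0.5238
  cell (1,a): −0.26·log₂0.26 = 0.5053
  cell (1,b): −0.05·log₂0.05 = 0.2161
  cell (1,c): −0.14·log₂0.14 = 0.3971
Sum = 2.267 bits.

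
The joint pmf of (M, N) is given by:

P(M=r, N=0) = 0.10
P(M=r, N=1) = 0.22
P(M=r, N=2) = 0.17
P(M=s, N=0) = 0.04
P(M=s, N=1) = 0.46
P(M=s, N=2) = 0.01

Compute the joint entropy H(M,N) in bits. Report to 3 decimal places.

2.015 bits

H(M,N) = −Σ p(x,y)·log₂ p(x,y) over all 6 cells.
  cell (r,0): −0.10·log₂0.10 = 0.3322
  cell (r,1): −0.22·log₂0.22 = 0.4806
  cell (r,2): −0.17·log₂0.17 = 0.4346
  cell (s,0): −0.04·log₂0.04 = 0.1858
  cell (s,1): −0.46·log₂0.46 = 0.5153
  cell (s,2): −0.01·log₂0.01 = 0.0664
Sum = 2.015 bits.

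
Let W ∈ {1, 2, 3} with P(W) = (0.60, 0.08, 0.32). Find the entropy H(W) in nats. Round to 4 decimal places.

H(W) = −Σ p·ln p.
  −(0.60)·ln(0.60) = 0.30650
  −(0.08)·ln(0.08) = 0.20206
  −(0.32)·ln(0.32) = 0.36462
Sum: 0.30650 + 0.20206 + 0.36462 = 0.8732 nats.

0.8732 nats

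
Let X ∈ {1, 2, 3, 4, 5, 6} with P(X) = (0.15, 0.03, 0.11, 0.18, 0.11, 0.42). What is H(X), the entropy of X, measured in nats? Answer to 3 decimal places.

1.548 nats

H(X) = −Σ p·ln p.
  −(0.15)·ln(0.15) = 0.2846
  −(0.03)·ln(0.03) = 0.1052
  −(0.11)·ln(0.11) = 0.2428
  −(0.18)·ln(0.18) = 0.3087
  −(0.11)·ln(0.11) = 0.2428
  −(0.42)·ln(0.42) = 0.3644
Sum: 0.2846 + 0.1052 + 0.2428 + 0.3087 + 0.2428 + 0.3644 = 1.548 nats.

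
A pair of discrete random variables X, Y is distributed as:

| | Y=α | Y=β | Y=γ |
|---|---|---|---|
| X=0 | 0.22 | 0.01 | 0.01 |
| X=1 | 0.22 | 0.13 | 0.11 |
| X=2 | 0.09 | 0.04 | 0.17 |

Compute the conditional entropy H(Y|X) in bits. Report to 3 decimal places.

Marginals: p(X) = (0.2400, 0.4600, 0.3000), p(Y) = (0.5300, 0.1800, 0.2900).
H(Y|X) = Σ p(X) · H(Y|X=·).
  X=0: p=0.2400, H(Y|X=0) = 0.4972
  X=1: p=0.4600, H(Y|X=1) = 1.5178
  X=2: p=0.3000, H(Y|X=2) = 1.3730
Weighted sum = 1.229 bits.

1.229 bits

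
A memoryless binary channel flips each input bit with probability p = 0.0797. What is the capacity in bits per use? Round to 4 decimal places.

0.5989 bits

Binary symmetric channel: C = 1 − h₂(ε) where h₂ is the binary entropy function.
h₂(0.0797) = −0.0797·log₂0.0797 − 0.9203·log₂0.9203 = 0.4011.
C = 1 − 0.4011 = 0.5989 bits per channel use.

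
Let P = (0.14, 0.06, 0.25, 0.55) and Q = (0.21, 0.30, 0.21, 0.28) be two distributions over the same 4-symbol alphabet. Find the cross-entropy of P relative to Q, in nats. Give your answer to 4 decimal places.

1.3810 nats

H(P,Q) = −Σ p·ln q.
  −0.14·ln(0.21) = 0.21849
  −0.06·ln(0.30) = 0.07224
  −0.25·ln(0.21) = 0.39016
  −0.55·ln(0.28) = 0.70013
H(P,Q) = 1.3810 nats.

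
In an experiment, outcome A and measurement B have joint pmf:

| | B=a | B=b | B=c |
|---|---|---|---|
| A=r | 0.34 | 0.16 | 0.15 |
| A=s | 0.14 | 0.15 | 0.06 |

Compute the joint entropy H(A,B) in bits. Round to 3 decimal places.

2.414 bits

H(A,B) = −Σ p(x,y)·log₂ p(x,y) over all 6 cells.
  cell (r,a): −0.34·log₂0.34 = 0.5292
  cell (r,b): −0.16·log₂0.16 = 0.4230
  cell (r,c): −0.15·log₂0.15 = 0.4105
  cell (s,a): −0.14·log₂0.14 = 0.3971
  cell (s,b): −0.15·log₂0.15 = 0.4105
  cell (s,c): −0.06·log₂0.06 = 0.2435
Sum = 2.414 bits.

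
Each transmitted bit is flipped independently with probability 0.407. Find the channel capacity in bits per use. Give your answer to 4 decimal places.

0.0251 bits

Binary symmetric channel: C = 1 − h₂(ε) where h₂ is the binary entropy function.
h₂(0.407) = −0.407·log₂0.407 − 0.593·log₂0.593 = 0.9749.
C = 1 − 0.9749 = 0.0251 bits per channel use.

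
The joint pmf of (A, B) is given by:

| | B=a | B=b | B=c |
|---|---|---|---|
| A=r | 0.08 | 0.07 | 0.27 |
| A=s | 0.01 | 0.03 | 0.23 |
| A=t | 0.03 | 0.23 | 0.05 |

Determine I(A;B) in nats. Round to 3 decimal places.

0.206 nats

Marginals: p(A) = (0.4200, 0.2700, 0.3100), p(B) = (0.1200, 0.3300, 0.5500).
I(A;B) = H(A) + H(B) − H(A,B).
H(A) = 1.0809, H(B) = 0.9491, H(A,B) = 1.8240.
I(A;B) = 1.0809 + 0.9491 − 1.8240 = 0.206 nats.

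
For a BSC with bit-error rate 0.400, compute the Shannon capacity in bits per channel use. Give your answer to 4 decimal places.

0.0290 bits

Binary symmetric channel: C = 1 − h₂(ε) where h₂ is the binary entropy function.
h₂(0.400) = −0.400·log₂0.400 − 0.600·log₂0.600 = 0.9710.
C = 1 − 0.9710 = 0.0290 bits per channel use.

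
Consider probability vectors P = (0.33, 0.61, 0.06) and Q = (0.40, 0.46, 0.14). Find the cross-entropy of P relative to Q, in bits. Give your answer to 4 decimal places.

H(P,Q) = −Σ p·log₂ q.
  −0.33·log₂(0.40) = 0.43624
  −0.61·log₂(0.46) = 0.68338
  −0.06·log₂(0.14) = 0.17019
H(P,Q) = 1.2898 bits.

1.2898 bits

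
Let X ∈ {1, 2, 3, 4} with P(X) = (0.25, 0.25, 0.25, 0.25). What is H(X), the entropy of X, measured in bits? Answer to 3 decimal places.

2.000 bits

H(X) = −Σ p·log₂ p.
  −(0.25)·log₂(0.25) = 0.5000
  −(0.25)·log₂(0.25) = 0.5000
  −(0.25)·log₂(0.25) = 0.5000
  −(0.25)·log₂(0.25) = 0.5000
Sum: 0.5000 + 0.5000 + 0.5000 + 0.5000 = 2.000 bits.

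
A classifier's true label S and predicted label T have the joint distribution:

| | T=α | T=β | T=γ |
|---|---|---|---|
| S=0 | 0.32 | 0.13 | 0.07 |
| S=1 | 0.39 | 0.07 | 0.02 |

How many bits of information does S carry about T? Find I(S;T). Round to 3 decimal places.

0.038 bits

Marginals: p(S) = (0.5200, 0.4800), p(T) = (0.7100, 0.2000, 0.0900).
I(S;T) = H(S) + H(T) − H(S,T).
H(S) = 0.9988, H(T) = 1.1279, H(S,T) = 2.0885.
I(S;T) = 0.9988 + 1.1279 − 2.0885 = 0.038 bits.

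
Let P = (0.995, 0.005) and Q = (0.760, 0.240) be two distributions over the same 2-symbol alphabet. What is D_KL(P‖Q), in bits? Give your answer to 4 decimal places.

D(P‖Q) = Σ p·log₂(p/q).
  0.995·log₂(0.995/0.760) = 0.38675
  0.005·log₂(0.005/0.240) = -0.02792
D(P‖Q) = 0.3588 bits.

0.3588 bits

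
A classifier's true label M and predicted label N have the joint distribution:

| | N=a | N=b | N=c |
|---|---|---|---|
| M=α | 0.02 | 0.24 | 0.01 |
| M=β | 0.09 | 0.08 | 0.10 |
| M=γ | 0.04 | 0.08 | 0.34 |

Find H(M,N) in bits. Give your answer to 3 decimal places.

H(M,N) = −Σ p(x,y)·log₂ p(x,y) over all 9 cells.
  cell (α,a): −0.02·log₂0.02 = 0.1129
  cell (α,b): −0.24·log₂0.24 = 0.4941
  cell (α,c): −0.01·log₂0.01 = 0.0664
  cell (β,a): −0.09·log₂0.09 = 0.3127
  cell (β,b): −0.08·log₂0.08 = 0.2915
  cell (β,c): −0.10·log₂0.10 = 0.3322
  cell (γ,a): −0.04·log₂0.04 = 0.1858
  cell (γ,b): −0.08·log₂0.08 = 0.2915
  cell (γ,c): −0.34·log₂0.34 = 0.5292
Sum = 2.616 bits.

2.616 bits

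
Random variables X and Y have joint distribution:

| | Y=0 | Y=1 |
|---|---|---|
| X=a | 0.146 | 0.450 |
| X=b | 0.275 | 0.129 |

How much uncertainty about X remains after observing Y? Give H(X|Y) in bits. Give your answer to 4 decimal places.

Chain rule: H(X|Y) = H(X,Y) − H(Y).
Marginals: p(X) = (0.5960, 0.4040), p(Y) = (0.4210, 0.5790).
H(X,Y) = 1.8170 bits; H(Y) = 0.9819 bits.
H(X|Y) = 1.8170 − 0.9819 = 0.8351 bits.

0.8351 bits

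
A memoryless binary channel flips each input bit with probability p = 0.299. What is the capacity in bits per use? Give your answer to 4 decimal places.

Binary symmetric channel: C = 1 − h₂(ε) where h₂ is the binary entropy function.
h₂(0.299) = −0.299·log₂0.299 − 0.701·log₂0.701 = 0.8801.
C = 1 − 0.8801 = 0.1199 bits per channel use.

0.1199 bits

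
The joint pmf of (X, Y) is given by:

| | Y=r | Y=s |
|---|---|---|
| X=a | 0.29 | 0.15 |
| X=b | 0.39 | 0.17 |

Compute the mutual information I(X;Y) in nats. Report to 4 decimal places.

0.0008 nats

Marginals: p(X) = (0.4400, 0.5600), p(Y) = (0.6800, 0.3200).
I(X;Y) = H(X) + H(Y) − H(X,Y).
H(X) = 0.6859, H(Y) = 0.6269, H(X,Y) = 1.3120.
I(X;Y) = 0.6859 + 0.6269 − 1.3120 = 0.0008 nats.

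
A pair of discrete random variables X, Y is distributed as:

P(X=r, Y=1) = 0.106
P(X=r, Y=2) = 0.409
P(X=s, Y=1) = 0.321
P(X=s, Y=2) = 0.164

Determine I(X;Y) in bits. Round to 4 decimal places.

Marginals: p(X) = (0.5150, 0.4850), p(Y) = (0.4270, 0.5730).
I(X;Y) = Σ p(x,y)·log₂[p(x,y)/(p(x)p(y))].
  (r,1): 0.106·log₂(0.4820) = -0.11160
  (r,2): 0.409·log₂(1.3860) = 0.19261
  (s,1): 0.321·log₂(1.5500) = 0.20296
  (s,2): 0.164·log₂(0.5901) = -0.12479
Sum = 0.1592 bits.

0.1592 bits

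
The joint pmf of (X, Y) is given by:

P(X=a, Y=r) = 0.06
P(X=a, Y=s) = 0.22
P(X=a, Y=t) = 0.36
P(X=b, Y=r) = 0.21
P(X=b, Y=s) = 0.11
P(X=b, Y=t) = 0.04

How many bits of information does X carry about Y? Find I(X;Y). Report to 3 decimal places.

Marginals: p(X) = (0.6400, 0.3600), p(Y) = (0.2700, 0.3300, 0.4000).
I(X;Y) = Σ p(x,y)·log₂[p(x,y)/(p(x)p(y))].
  (a,r): 0.06·log₂(0.3472) = -0.0916
  (a,s): 0.22·log₂(1.0417) = 0.0130
  (a,t): 0.36·log₂(1.4062) = 0.1771
  (b,r): 0.21·log₂(2.1605) = 0.2334
  (b,s): 0.11·log₂(0.9259) = -0.0122
  (b,t): 0.04·log₂(0.2778) = -0.0739
Sum = 0.246 bits.

0.246 bits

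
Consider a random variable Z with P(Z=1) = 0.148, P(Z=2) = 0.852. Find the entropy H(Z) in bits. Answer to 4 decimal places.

0.6048 bits

H(Z) = −Σ p·log₂ p.
  −(0.148)·log₂(0.148) = 0.40794
  −(0.852)·log₂(0.852) = 0.19688
Sum: 0.40794 + 0.19688 = 0.6048 bits.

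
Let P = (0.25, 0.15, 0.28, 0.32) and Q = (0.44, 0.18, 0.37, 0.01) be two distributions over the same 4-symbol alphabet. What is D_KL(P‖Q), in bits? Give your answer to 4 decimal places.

D(P‖Q) = Σ p·log₂(p/q).
  0.25·log₂(0.25/0.44) = -0.20389
  0.15·log₂(0.15/0.18) = -0.03946
  0.28·log₂(0.28/0.37) = -0.11259
  0.32·log₂(0.32/0.01) = 1.60000
D(P‖Q) = 1.2441 bits.

1.2441 bits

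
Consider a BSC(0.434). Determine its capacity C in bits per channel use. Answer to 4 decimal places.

Binary symmetric channel: C = 1 − h₂(ε) where h₂ is the binary entropy function.
h₂(0.434) = −0.434·log₂0.434 − 0.566·log₂0.566 = 0.9874.
C = 1 − 0.9874 = 0.0126 bits per channel use.

0.0126 bits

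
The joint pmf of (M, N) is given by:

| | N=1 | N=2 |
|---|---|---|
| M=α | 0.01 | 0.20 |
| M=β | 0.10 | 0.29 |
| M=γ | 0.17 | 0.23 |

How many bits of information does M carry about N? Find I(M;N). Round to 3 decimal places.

Marginals: p(M) = (0.2100, 0.3900, 0.4000), p(N) = (0.2800, 0.7200).
I(M;N) = Σ p(x,y)·log₂[p(x,y)/(p(x)p(y))].
  (α,1): 0.01·log₂(0.1701) = -0.0256
  (α,2): 0.20·log₂(1.3228) = 0.0807
  (β,1): 0.10·log₂(0.9158) = -0.0127
  (β,2): 0.29·log₂(1.0328) = 0.0135
  (γ,1): 0.17·log₂(1.5179) = 0.1023
  (γ,2): 0.23·log₂(0.7986) = -0.0746
Sum = 0.084 bits.

0.084 bits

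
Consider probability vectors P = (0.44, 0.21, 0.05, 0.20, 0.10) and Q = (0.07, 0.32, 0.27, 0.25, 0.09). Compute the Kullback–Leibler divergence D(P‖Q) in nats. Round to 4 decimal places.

0.6020 nats

D(P‖Q) = Σ p·ln(p/q).
  0.44·ln(0.44/0.07) = 0.80884
  0.21·ln(0.21/0.32) = -0.08845
  0.05·ln(0.05/0.27) = -0.08432
  0.20·ln(0.20/0.25) = -0.04463
  0.10·ln(0.10/0.09) = 0.01054
D(P‖Q) = 0.6020 nats.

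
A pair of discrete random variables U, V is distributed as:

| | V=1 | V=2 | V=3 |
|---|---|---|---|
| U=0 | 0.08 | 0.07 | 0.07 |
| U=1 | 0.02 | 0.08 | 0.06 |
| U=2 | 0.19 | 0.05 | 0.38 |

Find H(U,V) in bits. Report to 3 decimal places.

H(U,V) = −Σ p(x,y)·log₂ p(x,y) over all 9 cells.
  cell (0,1): −0.08·log₂0.08 = 0.2915
  cell (0,2): −0.07·log₂0.07 = 0.2686
  cell (0,3): −0.07·log₂0.07 = 0.2686
  cell (1,1): −0.02·log₂0.02 = 0.1129
  cell (1,2): −0.08·log₂0.08 = 0.2915
  cell (1,3): −0.06·log₂0.06 = 0.2435
  cell (2,1): −0.19·log₂0.19 = 0.4552
  cell (2,2): −0.05·log₂0.05 = 0.2161
  cell (2,3): −0.38·log₂0.38 = 0.5305
Sum = 2.678 bits.

2.678 bits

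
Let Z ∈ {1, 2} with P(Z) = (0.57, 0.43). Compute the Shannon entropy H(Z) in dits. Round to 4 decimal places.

0.2968 dits

H(Z) = −Σ p·log₁₀ p.
  −(0.57)·log₁₀(0.57) = 0.13915
  −(0.43)·log₁₀(0.43) = 0.15761
Sum: 0.13915 + 0.15761 = 0.2968 dits.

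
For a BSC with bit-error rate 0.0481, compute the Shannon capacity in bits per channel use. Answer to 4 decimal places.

Binary symmetric channel: C = 1 − h₂(ε) where h₂ is the binary entropy function.
h₂(0.0481) = −0.0481·log₂0.0481 − 0.9519·log₂0.9519 = 0.2783.
C = 1 − 0.2783 = 0.7217 bits per channel use.

0.7217 bits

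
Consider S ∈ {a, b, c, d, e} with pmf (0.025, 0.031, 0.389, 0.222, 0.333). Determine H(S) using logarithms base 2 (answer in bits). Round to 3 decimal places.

H(S) = −Σ p·log₂ p.
  −(0.025)·log₂(0.025) = 0.1330
  −(0.031)·log₂(0.031) = 0.1554
  −(0.389)·log₂(0.389) = 0.5299
  −(0.222)·log₂(0.222) = 0.4820
  −(0.333)·log₂(0.333) = 0.5283
Sum: 0.1330 + 0.1554 + 0.5299 + 0.4820 + 0.5283 = 1.829 bits.

1.829 bits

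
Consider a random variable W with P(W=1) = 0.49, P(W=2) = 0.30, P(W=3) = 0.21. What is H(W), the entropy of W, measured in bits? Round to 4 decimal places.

H(W) = −Σ p·log₂ p.
  −(0.49)·log₂(0.49) = 0.50428
  −(0.30)·log₂(0.30) = 0.52109
  −(0.21)·log₂(0.21) = 0.47282
Sum: 0.50428 + 0.52109 + 0.47282 = 1.4982 bits.

1.4982 bits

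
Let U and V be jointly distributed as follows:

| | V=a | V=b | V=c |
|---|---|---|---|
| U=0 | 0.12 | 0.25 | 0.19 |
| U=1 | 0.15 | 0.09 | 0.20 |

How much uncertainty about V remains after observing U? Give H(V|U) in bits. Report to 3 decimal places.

1.520 bits

Marginals: p(U) = (0.5600, 0.4400), p(V) = (0.2700, 0.3400, 0.3900).
H(V|U) = Σ p(U) · H(V|U=·).
  U=0: p=0.5600, H(V|U=0) = 1.5247
  U=1: p=0.4400, H(V|U=1) = 1.5146
Weighted sum = 1.520 bits.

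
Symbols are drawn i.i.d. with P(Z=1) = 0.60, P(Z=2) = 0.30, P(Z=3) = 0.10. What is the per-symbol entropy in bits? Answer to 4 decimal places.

H(Z) = −Σ p·log₂ p.
  −(0.60)·log₂(0.60) = 0.44218
  −(0.30)·log₂(0.30) = 0.52109
  −(0.10)·log₂(0.10) = 0.33219
Sum: 0.44218 + 0.52109 + 0.33219 = 1.2955 bits.

1.2955 bits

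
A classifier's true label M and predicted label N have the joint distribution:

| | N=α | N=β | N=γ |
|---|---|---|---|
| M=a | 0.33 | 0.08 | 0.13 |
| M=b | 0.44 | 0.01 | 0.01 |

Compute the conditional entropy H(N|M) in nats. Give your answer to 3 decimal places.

0.597 nats

Chain rule: H(N|M) = H(M,N) − H(M).
Marginals: p(M) = (0.5400, 0.4600), p(N) = (0.7700, 0.0900, 0.1400).
H(M,N) = 1.2865 nats; H(M) = 0.6899 nats.
H(N|M) = 1.2865 − 0.6899 = 0.597 nats.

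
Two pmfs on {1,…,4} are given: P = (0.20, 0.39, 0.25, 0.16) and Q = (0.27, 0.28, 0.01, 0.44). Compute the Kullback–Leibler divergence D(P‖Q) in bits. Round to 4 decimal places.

1.0273 bits

D(P‖Q) = Σ p·log₂(p/q).
  0.20·log₂(0.20/0.27) = -0.08659
  0.39·log₂(0.39/0.28) = 0.18644
  0.25·log₂(0.25/0.01) = 1.16096
  0.16·log₂(0.16/0.44) = -0.23351
D(P‖Q) = 1.0273 bits.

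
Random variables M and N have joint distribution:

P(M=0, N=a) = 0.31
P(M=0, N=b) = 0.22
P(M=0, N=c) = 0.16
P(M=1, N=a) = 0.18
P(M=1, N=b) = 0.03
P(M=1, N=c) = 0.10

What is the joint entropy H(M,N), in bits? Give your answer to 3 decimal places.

H(M,N) = −Σ p(x,y)·log₂ p(x,y) over all 6 cells.
  cell (0,a): −0.31·log₂0.31 = 0.5238
  cell (0,b): −0.22·log₂0.22 = 0.4806
  cell (0,c): −0.16·log₂0.16 = 0.4230
  cell (1,a): −0.18·log₂0.18 = 0.4453
  cell (1,b): −0.03·log₂0.03 = 0.1518
  cell (1,c): −0.10·log₂0.10 = 0.3322
Sum = 2.357 bits.

2.357 bits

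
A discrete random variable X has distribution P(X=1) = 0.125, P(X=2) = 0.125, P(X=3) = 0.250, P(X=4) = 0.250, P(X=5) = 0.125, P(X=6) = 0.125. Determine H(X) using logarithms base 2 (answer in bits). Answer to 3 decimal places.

H(X) = −Σ p·log₂ p.
  −(0.125)·log₂(0.125) = 0.3750
  −(0.125)·log₂(0.125) = 0.3750
  −(0.250)·log₂(0.250) = 0.5000
  −(0.250)·log₂(0.250) = 0.5000
  −(0.125)·log₂(0.125) = 0.3750
  −(0.125)·log₂(0.125) = 0.3750
Sum: 0.3750 + 0.3750 + 0.5000 + 0.5000 + 0.3750 + 0.3750 = 2.500 bits.

2.500 bits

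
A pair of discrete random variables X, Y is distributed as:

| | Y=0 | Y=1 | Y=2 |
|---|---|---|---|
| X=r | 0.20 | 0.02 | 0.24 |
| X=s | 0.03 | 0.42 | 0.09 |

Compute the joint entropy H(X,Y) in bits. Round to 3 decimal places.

2.061 bits

H(X,Y) = −Σ p(x,y)·log₂ p(x,y) over all 6 cells.
  cell (r,0): −0.20·log₂0.20 = 0.4644
  cell (r,1): −0.02·log₂0.02 = 0.1129
  cell (r,2): −0.24·log₂0.24 = 0.4941
  cell (s,0): −0.03·log₂0.03 = 0.1518
  cell (s,1): −0.42·log₂0.42 = 0.5256
  cell (s,2): −0.09·log₂0.09 = 0.3127
Sum = 2.061 bits.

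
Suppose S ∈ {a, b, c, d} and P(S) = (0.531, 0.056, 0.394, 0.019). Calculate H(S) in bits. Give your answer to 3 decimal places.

H(S) = −Σ p·log₂ p.
  −(0.531)·log₂(0.531) = 0.4849
  −(0.056)·log₂(0.056) = 0.2329
  −(0.394)·log₂(0.394) = 0.5294
  −(0.019)·log₂(0.019) = 0.1086
Sum: 0.4849 + 0.2329 + 0.5294 + 0.1086 = 1.356 bits.

1.356 bits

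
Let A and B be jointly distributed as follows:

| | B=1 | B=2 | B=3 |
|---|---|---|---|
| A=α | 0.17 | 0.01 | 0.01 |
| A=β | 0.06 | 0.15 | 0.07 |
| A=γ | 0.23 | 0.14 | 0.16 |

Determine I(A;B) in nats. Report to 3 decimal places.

0.130 nats

Marginals: p(A) = (0.1900, 0.2800, 0.5300), p(B) = (0.4600, 0.3000, 0.2400).
I(A;B) = H(A) + H(B) − H(A,B).
H(A) = 1.0085, H(B) = 1.0609, H(A,B) = 1.9394.
I(A;B) = 1.0085 + 1.0609 − 1.9394 = 0.130 nats.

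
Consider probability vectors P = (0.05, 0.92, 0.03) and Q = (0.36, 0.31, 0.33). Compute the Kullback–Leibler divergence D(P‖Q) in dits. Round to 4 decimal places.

0.3605 dits

D(P‖Q) = Σ p·log₁₀(p/q).
  0.05·log₁₀(0.05/0.36) = -0.04287
  0.92·log₁₀(0.92/0.31) = 0.43463
  0.03·log₁₀(0.03/0.33) = -0.03124
D(P‖Q) = 0.3605 dits.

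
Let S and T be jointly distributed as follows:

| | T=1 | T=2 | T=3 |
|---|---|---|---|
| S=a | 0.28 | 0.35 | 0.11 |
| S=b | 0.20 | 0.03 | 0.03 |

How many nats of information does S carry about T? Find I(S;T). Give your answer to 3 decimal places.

0.069 nats

Marginals: p(S) = (0.7400, 0.2600), p(T) = (0.4800, 0.3800, 0.1400).
I(S;T) = H(S) + H(T) − H(S,T).
H(S) = 0.5731, H(T) = 0.9952, H(S,T) = 1.4989.
I(S;T) = 0.5731 + 0.9952 − 1.4989 = 0.069 nats.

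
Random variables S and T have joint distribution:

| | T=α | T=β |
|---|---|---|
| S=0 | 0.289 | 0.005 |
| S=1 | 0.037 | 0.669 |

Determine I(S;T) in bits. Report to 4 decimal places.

Marginals: p(S) = (0.2940, 0.7060), p(T) = (0.3260, 0.6740).
I(S;T) = Σ p(x,y)·log₂[p(x,y)/(p(x)p(y))].
  (0,α): 0.289·log₂(3.0153) = 0.46018
  (0,β): 0.005·log₂(0.0252) = -0.02654
  (1,α): 0.037·log₂(0.1608) = -0.09757
  (1,β): 0.669·log₂(1.4059) = 0.32883
Sum = 0.6649 bits.

0.6649 bits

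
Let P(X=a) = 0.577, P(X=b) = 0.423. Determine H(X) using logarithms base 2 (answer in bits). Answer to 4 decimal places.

0.9828 bits

H(X) = −Σ p·log₂ p.
  −(0.577)·log₂(0.577) = 0.45777
  −(0.423)·log₂(0.423) = 0.52506
Sum: 0.45777 + 0.52506 = 0.9828 bits.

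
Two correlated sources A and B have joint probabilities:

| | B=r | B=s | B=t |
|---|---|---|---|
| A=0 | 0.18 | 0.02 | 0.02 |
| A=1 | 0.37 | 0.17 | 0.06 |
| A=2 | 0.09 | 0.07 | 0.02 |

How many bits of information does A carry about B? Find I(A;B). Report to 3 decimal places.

Marginals: p(A) = (0.2200, 0.6000, 0.1800), p(B) = (0.6400, 0.2600, 0.1000).
I(A;B) = Σ p(x,y)·log₂[p(x,y)/(p(x)p(y))].
  (0,r): 0.18·log₂(1.2784) = 0.0638
  (0,s): 0.02·log₂(0.3497) = -0.0303
  (0,t): 0.02·log₂(0.9091) = -0.0028
  (1,r): 0.37·log₂(0.9635) = -0.0198
  (1,s): 0.17·log₂(1.0897) = 0.0211
  (1,t): 0.06·log₂(1.0000) = 0.0000
  (2,r): 0.09·log₂(0.7812) = -0.0321
  (2,s): 0.07·log₂(1.4957) = 0.0407
  (2,t): 0.02·log₂(1.1111) = 0.0030
Sum = 0.044 bits.

0.044 bits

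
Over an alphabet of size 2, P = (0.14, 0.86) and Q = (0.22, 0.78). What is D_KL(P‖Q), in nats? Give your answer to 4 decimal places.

0.0207 nats

D(P‖Q) = Σ p·ln(p/q).
  0.14·ln(0.14/0.22) = -0.06328
  0.86·ln(0.86/0.78) = 0.08397
D(P‖Q) = 0.0207 nats.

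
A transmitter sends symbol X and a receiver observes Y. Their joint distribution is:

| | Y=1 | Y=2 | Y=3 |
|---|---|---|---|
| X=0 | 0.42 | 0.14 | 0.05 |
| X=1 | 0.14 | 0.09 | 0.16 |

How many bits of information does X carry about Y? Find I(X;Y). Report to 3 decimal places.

Marginals: p(X) = (0.6100, 0.3900), p(Y) = (0.5600, 0.2300, 0.2100).
I(X;Y) = H(X) + H(Y) − H(X,Y).
H(X) = 0.9648, H(Y) = 1.4289, H(X,Y) = 2.2716.
I(X;Y) = 0.9648 + 1.4289 − 2.2716 = 0.122 bits.

0.122 bits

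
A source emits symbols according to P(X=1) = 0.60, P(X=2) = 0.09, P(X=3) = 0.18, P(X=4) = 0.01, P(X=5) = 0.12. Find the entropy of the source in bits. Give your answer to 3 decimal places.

1.634 bits

H(X) = −Σ p·log₂ p.
  −(0.60)·log₂(0.60) = 0.4422
  −(0.09)·log₂(0.09) = 0.3127
  −(0.18)·log₂(0.18) = 0.4453
  −(0.01)·log₂(0.01) = 0.0664
  −(0.12)·log₂(0.12) = 0.3671
Sum: 0.4422 + 0.3127 + 0.4453 + 0.0664 + 0.3671 = 1.634 bits.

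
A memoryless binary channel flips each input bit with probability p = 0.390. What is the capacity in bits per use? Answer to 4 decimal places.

0.0352 bits

Binary symmetric channel: C = 1 − h₂(ε) where h₂ is the binary entropy function.
h₂(0.390) = −0.390·log₂0.390 − 0.610·log₂0.610 = 0.9648.
C = 1 − 0.9648 = 0.0352 bits per channel use.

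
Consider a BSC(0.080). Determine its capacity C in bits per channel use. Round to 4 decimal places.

0.5978 bits

Binary symmetric channel: C = 1 − h₂(ε) where h₂ is the binary entropy function.
h₂(0.080) = −0.080·log₂0.080 − 0.920·log₂0.920 = 0.4022.
C = 1 − 0.4022 = 0.5978 bits per channel use.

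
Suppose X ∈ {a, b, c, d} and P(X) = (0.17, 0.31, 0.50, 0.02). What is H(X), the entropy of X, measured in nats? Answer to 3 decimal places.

H(X) = −Σ p·ln p.
  −(0.17)·ln(0.17) = 0.3012
  −(0.31)·ln(0.31) = 0.3631
  −(0.50)·ln(0.50) = 0.3466
  −(0.02)·ln(0.02) = 0.0782
Sum: 0.3012 + 0.3631 + 0.3466 + 0.0782 = 1.089 nats.

1.089 nats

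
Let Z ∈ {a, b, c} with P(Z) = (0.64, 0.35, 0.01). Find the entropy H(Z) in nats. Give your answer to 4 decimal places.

H(Z) = −Σ p·ln p.
  −(0.64)·ln(0.64) = 0.28562
  −(0.35)·ln(0.35) = 0.36744
  −(0.01)·ln(0.01) = 0.04605
Sum: 0.28562 + 0.36744 + 0.04605 = 0.6991 nats.

0.6991 nats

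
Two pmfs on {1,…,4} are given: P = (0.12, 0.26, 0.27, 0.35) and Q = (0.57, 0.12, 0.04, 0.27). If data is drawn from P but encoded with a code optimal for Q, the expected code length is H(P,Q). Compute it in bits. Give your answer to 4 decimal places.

H(P,Q) = −Σ p·log₂ q.
  −0.12·log₂(0.57) = 0.09732
  −0.26·log₂(0.12) = 0.79531
  −0.27·log₂(0.04) = 1.25384
  −0.35·log₂(0.27) = 0.66114
H(P,Q) = 2.8076 bits.

2.8076 bits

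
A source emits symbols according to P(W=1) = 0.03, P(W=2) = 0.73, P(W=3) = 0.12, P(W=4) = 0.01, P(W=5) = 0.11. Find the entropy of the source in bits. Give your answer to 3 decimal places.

1.267 bits

H(W) = −Σ p·log₂ p.
  −(0.03)·log₂(0.03) = 0.1518
  −(0.73)·log₂(0.73) = 0.3314
  −(0.12)·log₂(0.12) = 0.3671
  −(0.01)·log₂(0.01) = 0.0664
  −(0.11)·log₂(0.11) = 0.3503
Sum: 0.1518 + 0.3314 + 0.3671 + 0.0664 + 0.3503 = 1.267 bits.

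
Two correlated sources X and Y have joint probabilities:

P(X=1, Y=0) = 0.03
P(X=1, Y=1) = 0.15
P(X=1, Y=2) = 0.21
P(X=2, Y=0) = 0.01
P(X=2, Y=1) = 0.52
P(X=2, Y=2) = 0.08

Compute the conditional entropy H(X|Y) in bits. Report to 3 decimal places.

0.793 bits

Chain rule: H(X|Y) = H(X,Y) − H(Y).
Marginals: p(X) = (0.3900, 0.6100), p(Y) = (0.0400, 0.6700, 0.2900).
H(X,Y) = 1.8837 bits; H(Y) = 1.0908 bits.
H(X|Y) = 1.8837 − 1.0908 = 0.793 bits.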